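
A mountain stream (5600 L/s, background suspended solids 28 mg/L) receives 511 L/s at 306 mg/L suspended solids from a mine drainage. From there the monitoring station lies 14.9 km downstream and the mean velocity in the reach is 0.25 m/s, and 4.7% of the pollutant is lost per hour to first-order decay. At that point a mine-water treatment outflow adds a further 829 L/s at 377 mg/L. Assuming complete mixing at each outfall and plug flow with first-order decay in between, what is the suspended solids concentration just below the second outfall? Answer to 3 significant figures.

Conservation of mass: C = (5600·28.00 + 511.0·306.0) / 6111 = 313200/6111 = 51.25 mg/L; combined flow 6111 L/s.
Travel time t = 14.9·1000 / 0.25 = 59600 s = 16.56 h.
4.7%/h lost → k = −ln(1 − 0.047) = 0.04814 h⁻¹.
Applying C = C₀e^(−kt): 51.25 × 0.4507 = 23.10 mg/L.
Second outfall: C = (6111·23.10 + 829.0·377.0)/6940 = 65.37 mg/L.

65.4 mg/L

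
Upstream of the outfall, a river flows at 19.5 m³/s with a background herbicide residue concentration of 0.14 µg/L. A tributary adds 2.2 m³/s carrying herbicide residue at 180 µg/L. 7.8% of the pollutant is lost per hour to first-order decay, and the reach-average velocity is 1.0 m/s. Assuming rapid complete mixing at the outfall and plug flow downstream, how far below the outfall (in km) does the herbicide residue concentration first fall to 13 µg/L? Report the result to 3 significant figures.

15.3 km

Conservation of mass: C = (19.50·0.1400 + 2.200·180.0) / 21.70 = 398.7/21.70 = 18.37 µg/L.
7.8%/h lost → k = −ln(1 − 0.078) = 0.08121 h⁻¹.
Set 18.37·exp(−k·t) = 13 → t = ln(18.37/13)/k = 15340 s = 4.261 h.
Distance = v·t = 1.0·15340 = 15340 m = 15.34 km.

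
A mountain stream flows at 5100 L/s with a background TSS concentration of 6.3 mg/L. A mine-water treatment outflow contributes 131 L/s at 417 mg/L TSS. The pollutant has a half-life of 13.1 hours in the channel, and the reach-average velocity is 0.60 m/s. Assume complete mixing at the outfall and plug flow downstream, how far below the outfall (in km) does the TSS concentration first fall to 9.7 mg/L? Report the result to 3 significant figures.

21.9 km

Flow-weighted average: C = (5100·6.300 + 131.0·417.0) / 5231 = 86760/5231 = 16.59 mg/L.
Half-life 13.1 h → k = ln 2 / 13.1 = 0.05291 h⁻¹ = 1.270 d⁻¹.
Set 16.59·exp(−k·t) = 9.7 → t = ln(16.59/9.7)/k = 36490 s = 10.14 h.
Distance = v·t = 0.60·36490 = 21900 m = 21.90 km.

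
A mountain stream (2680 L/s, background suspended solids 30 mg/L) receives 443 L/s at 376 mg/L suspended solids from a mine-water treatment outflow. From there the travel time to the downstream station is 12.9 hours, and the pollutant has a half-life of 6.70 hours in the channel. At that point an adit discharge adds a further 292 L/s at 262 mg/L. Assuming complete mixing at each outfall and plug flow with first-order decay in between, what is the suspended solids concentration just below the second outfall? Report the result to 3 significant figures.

Mixed concentration C = ΣQC/ΣQ = (2680·30.00 + 443.0·376.0) / 3123 = 247000/3123 = 79.08 mg/L; combined flow 3123 L/s.
Half-life 6.70 h → k = ln 2 / 6.70 = 0.1035 h⁻¹ = 2.483 d⁻¹.
First-order decay: C = 79.08·exp(−k·t) = 79.08·0.2633 = 20.82 mg/L.
Second outfall: C = (3123·20.82 + 292.0·262.0)/3415 = 41.44 mg/L.

41.4 mg/L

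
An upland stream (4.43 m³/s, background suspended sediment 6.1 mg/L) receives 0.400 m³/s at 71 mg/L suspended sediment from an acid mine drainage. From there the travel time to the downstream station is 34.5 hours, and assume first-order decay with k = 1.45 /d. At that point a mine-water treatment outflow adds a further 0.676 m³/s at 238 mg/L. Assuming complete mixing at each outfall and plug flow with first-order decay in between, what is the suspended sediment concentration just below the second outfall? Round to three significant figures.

30.5 mg/L

Conservation of mass: C = (4.430·6.100 + 0.4000·71.00) / 4.830 = 55.42/4.830 = 11.47 mg/L; combined flow 4.830 m³/s.
After decay, C = 11.47 × e^(−kt) = 11.47 × 0.1244 = 1.427 mg/L.
At the second outfall, C = (4.830·1.427 + 0.6760·238.0) / (4.830 + 0.6760) = 30.47 mg/L.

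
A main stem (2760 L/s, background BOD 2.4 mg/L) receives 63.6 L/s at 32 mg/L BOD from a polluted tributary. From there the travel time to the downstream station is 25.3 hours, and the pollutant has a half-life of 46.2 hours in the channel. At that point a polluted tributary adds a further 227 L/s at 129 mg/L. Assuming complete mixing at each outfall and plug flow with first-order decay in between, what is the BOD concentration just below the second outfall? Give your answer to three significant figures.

After mixing, C = (2760·2.400 + 63.60·32.00) / 2824 = 8659/2824 = 3.067 mg/L; combined flow 2824 L/s.
Half-life 46.2 h → k = ln 2 / 46.2 = 0.01500 h⁻¹ = 0.3601 d⁻¹.
First-order decay: C = 3.067·exp(−k·t) = 3.067·0.6841 = 2.098 mg/L.
At the second outfall, C = (2824·2.098 + 227.0·129.0) / (2824 + 227.0) = 11.54 mg/L.

11.5 mg/L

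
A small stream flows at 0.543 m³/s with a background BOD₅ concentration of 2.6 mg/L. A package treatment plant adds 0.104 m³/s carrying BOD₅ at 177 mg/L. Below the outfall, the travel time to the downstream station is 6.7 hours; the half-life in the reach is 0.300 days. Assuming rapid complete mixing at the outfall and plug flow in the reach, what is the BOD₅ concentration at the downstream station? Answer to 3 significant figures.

16.1 mg/L

Mass balance: C = (0.5430·2.600 + 0.1040·177.0) / 0.6470 = 19.82/0.6470 = 30.63 mg/L.
Half-life 0.300 d → k = ln 2 / 0.300 = 2.310 d⁻¹.
Decay over the reach: 30.63·exp(−kt) = 30.63·0.5247 = 16.07 mg/L.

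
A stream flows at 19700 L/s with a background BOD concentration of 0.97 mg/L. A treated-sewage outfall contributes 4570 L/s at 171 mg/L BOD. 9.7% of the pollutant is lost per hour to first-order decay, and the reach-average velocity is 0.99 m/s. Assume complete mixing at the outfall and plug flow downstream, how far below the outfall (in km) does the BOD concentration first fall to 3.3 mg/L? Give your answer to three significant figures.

Mixed concentration C = ΣQC/ΣQ = (19700·0.9700 + 4570·171.0) / 24270 = 800600/24270 = 32.99 mg/L.
9.7%/h lost → k = −ln(1 − 0.097) = 0.1020 h⁻¹.
Set 32.99·exp(−k·t) = 3.3 → t = ln(32.99/3.3)/k = 81230 s = 22.56 h.
Distance = v·t = 0.99·81230 = 80410 m = 80.41 km.

80.4 km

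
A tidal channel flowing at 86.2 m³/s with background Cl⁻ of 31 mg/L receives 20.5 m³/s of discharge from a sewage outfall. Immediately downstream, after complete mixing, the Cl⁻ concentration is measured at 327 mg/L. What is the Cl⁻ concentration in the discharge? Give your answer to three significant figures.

1570 mg/L

Mass balance: 86.20·31.00 + 20.50·Cₑ = 106.7·327.0
→ Cₑ = (106.7·327.0 − 86.20·31.00) / 20.50 = 1572 mg/L.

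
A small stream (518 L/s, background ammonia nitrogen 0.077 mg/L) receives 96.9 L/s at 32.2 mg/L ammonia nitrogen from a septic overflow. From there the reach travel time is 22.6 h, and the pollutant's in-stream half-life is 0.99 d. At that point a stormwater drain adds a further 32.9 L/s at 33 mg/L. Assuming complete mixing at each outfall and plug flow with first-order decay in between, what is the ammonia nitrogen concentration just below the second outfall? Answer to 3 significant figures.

Mass balance: C = (518.0·0.07700 + 96.90·32.20) / 614.9 = 3160/614.9 = 5.139 mg/L; combined flow 614.9 L/s.
Half-life 0.99 d → k = ln 2 / 0.99 = 0.7001 d⁻¹.
Applying C = C₀e^(−kt): 5.139 × 0.5172 = 2.658 mg/L.
At the second outfall, C = (614.9·2.658 + 32.90·33.00) / (614.9 + 32.90) = 4.199 mg/L.

4.20 mg/L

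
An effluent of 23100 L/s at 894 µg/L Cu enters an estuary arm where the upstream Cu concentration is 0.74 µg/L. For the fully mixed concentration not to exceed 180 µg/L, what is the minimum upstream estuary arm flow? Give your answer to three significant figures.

92000 L/s

Set C_mix = 180: (Q·0.7400 + 23100·894.0) / (Q + 23100) = 180
→ Q = 23100·(894.0 − 180)/(180 − 0.7400) = 92010 L/s.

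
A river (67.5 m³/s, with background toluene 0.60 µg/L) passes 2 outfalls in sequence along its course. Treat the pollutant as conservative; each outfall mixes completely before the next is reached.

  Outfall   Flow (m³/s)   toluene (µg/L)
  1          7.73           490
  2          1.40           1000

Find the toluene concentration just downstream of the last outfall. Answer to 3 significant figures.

68.2 µg/L

Outfall 1: combined Q = 75.23 m³/s; C = (67.50·0.6000 + 7.730·490.0)/75.23 = 50.89 µg/L.
Outfall 2: combined Q = 76.63 m³/s; C = (75.23·50.89 + 1.400·1000)/76.63 = 68.23 µg/L.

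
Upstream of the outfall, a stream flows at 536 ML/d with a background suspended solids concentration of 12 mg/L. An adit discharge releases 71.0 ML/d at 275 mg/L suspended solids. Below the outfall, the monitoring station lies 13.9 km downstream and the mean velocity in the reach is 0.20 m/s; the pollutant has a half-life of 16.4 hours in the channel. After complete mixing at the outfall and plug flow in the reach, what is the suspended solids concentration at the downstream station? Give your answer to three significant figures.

After mixing, C = (536.0·12.00 + 71.00·275.0) / 607.0 = 25960/607.0 = 42.76 mg/L.
Travel time t = 13.9·1000 / 0.20 = 69500 s = 19.31 h.
Half-life 16.4 h → k = ln 2 / 16.4 = 0.04227 h⁻¹ = 1.014 d⁻¹.
Applying C = C₀e^(−kt): 42.76 × 0.4422 = 18.91 mg/L.

18.9 mg/L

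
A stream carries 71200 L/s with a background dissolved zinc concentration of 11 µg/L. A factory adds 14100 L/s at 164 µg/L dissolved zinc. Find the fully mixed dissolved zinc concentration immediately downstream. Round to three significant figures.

Conservation of mass: C = (71200·11.00 + 14100·164.0) / 85300 = 3096000/85300 = 36.29 µg/L.

36.3 µg/L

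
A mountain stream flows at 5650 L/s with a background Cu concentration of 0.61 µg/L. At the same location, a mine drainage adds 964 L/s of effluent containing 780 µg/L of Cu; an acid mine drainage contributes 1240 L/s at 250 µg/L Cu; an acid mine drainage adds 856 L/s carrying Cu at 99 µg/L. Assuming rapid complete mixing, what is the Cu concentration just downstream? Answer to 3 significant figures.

132 µg/L

Mixed concentration C = ΣQC/ΣQ = (5650·0.6100 + 964.0·780.0 + 1240·250.0 + 856.0·99.00) / 8710 = 1150000/8710 = 132.0 µg/L.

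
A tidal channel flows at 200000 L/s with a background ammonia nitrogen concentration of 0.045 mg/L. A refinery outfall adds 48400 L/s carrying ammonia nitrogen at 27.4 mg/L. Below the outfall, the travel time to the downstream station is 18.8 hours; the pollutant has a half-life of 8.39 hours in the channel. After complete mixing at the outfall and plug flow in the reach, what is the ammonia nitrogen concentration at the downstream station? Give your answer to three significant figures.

1.14 mg/L

Flow-weighted average: C = (200000·0.04500 + 48400·27.40) / 248400 = 1335000/248400 = 5.375 mg/L.
Half-life 8.39 h → k = ln 2 / 8.39 = 0.08262 h⁻¹ = 1.983 d⁻¹.
First-order decay: C = 5.375·exp(−k·t) = 5.375·0.2116 = 1.137 mg/L.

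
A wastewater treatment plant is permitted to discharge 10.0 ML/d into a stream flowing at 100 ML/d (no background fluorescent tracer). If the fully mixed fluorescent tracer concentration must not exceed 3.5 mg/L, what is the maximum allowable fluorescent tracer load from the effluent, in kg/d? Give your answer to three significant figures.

Mass balance at the limit: 100.0·0 + 10.00·Cₑ = 110.0·3.5 → Cₑ = 38.50 mg/L.
10.00 ML/d = 0.1157 m³/s. Load = 0.1157 m³/s × 38.50 g/m³ × 86 400 s/d = 385.0 kg/d.

385 kg/d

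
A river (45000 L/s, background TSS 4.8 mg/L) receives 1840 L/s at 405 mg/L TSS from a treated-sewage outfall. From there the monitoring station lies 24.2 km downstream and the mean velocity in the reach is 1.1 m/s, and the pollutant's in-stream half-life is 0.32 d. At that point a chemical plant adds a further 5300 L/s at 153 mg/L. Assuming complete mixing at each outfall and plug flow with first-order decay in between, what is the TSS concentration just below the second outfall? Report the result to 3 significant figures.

Mass balance: C = (45000·4.800 + 1840·405.0) / 46840 = 961200/46840 = 20.52 mg/L; combined flow 46840 L/s.
Travel time t = 24.2·1000 / 1.1 = 22000 s = 6.111 h.
Half-life 0.32 d → k = ln 2 / 0.32 = 2.166 d⁻¹.
Decay over the reach: 20.52·exp(−kt) = 20.52·0.5761 = 11.82 mg/L.
Second outfall: C = (46840·11.82 + 5300·153.0)/52140 = 26.17 mg/L.

26.2 mg/L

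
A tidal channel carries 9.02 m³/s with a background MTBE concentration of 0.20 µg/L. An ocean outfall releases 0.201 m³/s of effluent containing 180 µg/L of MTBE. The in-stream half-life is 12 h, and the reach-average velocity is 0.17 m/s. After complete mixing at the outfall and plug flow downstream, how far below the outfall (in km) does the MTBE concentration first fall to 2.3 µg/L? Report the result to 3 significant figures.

Mixed concentration C = ΣQC/ΣQ = (9.020·0.2000 + 0.2010·180.0) / 9.221 = 37.98/9.221 = 4.119 µg/L.
Half-life 12 h → k = ln 2 / 12 = 0.05776 h⁻¹ = 1.386 d⁻¹.
Set 4.119·exp(−k·t) = 2.3 → t = ln(4.119/2.3)/k = 36320 s = 10.09 h.
Distance = v·t = 0.17·36320 = 6175 m = 6.175 km.

6.17 km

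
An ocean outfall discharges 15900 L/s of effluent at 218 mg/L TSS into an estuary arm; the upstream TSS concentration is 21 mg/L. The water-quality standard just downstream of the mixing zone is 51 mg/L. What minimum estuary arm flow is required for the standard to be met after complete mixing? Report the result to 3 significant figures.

Set C_mix = 51: (Q·21.00 + 15900·218.0) / (Q + 15900) = 51
→ Q = 15900·(218.0 − 51)/(51 − 21.00) = 88510 L/s.

88500 L/s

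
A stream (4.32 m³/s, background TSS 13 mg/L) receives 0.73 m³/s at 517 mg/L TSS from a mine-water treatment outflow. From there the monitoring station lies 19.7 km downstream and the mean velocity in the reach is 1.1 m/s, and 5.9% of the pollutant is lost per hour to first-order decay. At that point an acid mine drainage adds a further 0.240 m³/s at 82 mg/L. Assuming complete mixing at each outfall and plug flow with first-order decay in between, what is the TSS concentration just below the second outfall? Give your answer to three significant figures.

64.3 mg/L

After mixing, C = (4.320·13.00 + 0.7300·517.0) / 5.050 = 433.6/5.050 = 85.86 mg/L; combined flow 5.050 m³/s.
Travel time t = 19.7·1000 / 1.1 = 17910 s = 4.975 h.
5.9%/h lost → k = −ln(1 − 0.059) = 0.06081 h⁻¹.
After decay, C = 85.86 × e^(−kt) = 85.86 × 0.7389 = 63.44 mg/L.
At the second outfall, C = (5.050·63.44 + 0.2400·82.00) / (5.050 + 0.2400) = 64.28 mg/L.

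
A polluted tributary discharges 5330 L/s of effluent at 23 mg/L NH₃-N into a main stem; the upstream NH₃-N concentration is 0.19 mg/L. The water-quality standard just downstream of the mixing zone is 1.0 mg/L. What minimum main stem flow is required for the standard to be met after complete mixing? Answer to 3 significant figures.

145000 L/s

Set C_mix = 1.0: (Q·0.1900 + 5330·23.00) / (Q + 5330) = 1.0
→ Q = 5330·(23.00 − 1.0)/(1.0 − 0.1900) = 144800 L/s.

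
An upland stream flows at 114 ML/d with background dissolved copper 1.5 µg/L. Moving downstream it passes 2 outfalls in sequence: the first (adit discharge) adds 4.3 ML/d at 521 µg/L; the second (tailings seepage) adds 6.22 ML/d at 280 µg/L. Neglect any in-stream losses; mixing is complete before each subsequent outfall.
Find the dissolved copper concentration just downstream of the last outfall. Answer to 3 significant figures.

33.4 µg/L

After outfall 1: Q = 114.0 + 4.300 = 118.3 ML/d; C = (114.0·1.500 + 4.300·521.0)/118.3 = 20.38 µg/L.
After outfall 2: Q = 118.3 + 6.220 = 124.5 ML/d; C = (118.3·20.38 + 6.220·280.0)/124.5 = 33.35 µg/L.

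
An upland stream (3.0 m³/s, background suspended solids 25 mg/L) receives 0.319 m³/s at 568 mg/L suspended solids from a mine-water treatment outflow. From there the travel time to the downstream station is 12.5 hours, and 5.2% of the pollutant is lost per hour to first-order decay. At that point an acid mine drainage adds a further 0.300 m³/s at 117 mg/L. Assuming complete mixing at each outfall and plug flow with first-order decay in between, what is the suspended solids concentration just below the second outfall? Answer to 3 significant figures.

After mixing, C = (3.000·25.00 + 0.3190·568.0) / 3.319 = 256.2/3.319 = 77.19 mg/L; combined flow 3.319 m³/s.
5.2%/h lost → k = −ln(1 − 0.052) = 0.05340 h⁻¹.
Applying C = C₀e^(−kt): 77.19 × 0.5130 = 39.60 mg/L.
Second outfall: C = (3.319·39.60 + 0.3000·117.0)/3.619 = 46.01 mg/L.

46.0 mg/L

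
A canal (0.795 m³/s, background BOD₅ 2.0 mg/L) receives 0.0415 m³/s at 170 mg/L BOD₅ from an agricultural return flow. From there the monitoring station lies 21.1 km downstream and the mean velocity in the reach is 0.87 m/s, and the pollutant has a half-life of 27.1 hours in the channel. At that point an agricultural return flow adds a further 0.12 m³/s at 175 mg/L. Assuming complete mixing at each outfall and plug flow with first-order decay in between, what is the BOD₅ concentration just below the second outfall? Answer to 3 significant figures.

29.6 mg/L

Mixed concentration C = ΣQC/ΣQ = (0.7950·2.000 + 0.04150·170.0) / 0.8365 = 8.645/0.8365 = 10.33 mg/L; combined flow 0.8365 m³/s.
Travel time t = 21.1·1000 / 0.87 = 24250 s = 6.737 h.
Half-life 27.1 h → k = ln 2 / 27.1 = 0.02558 h⁻¹ = 0.6139 d⁻¹.
Decay over the reach: 10.33·exp(−kt) = 10.33·0.8417 = 8.699 mg/L.
Second outfall: C = (0.8365·8.699 + 0.1200·175.0)/0.9565 = 29.56 mg/L.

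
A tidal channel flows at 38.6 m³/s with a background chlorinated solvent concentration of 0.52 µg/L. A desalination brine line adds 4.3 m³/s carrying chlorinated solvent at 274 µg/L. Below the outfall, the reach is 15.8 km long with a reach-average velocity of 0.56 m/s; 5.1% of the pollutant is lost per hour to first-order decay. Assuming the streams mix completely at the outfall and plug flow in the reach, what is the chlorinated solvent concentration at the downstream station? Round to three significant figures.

After mixing, C = (38.60·0.5200 + 4.300·274.0) / 42.90 = 1198/42.90 = 27.93 µg/L.
Travel time t = 15.8·1000 / 0.56 = 28210 s = 7.837 h.
5.1%/h lost → k = −ln(1 − 0.051) = 0.05235 h⁻¹.
First-order decay: C = 27.93·exp(−k·t) = 27.93·0.6635 = 18.53 µg/L.

18.5 µg/L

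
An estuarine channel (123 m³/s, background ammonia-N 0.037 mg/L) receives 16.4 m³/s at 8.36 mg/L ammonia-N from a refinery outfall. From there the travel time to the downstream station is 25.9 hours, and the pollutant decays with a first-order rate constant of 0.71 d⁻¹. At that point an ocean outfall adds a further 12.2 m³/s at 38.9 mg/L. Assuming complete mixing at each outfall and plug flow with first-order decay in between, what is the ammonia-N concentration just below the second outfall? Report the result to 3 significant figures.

3.56 mg/L

Flow-weighted average: C = (123.0·0.03700 + 16.40·8.360) / 139.4 = 141.7/139.4 = 1.016 mg/L; combined flow 139.4 m³/s.
Applying C = C₀e^(−kt): 1.016 × 0.4648 = 0.4723 mg/L.
Second outfall: C = (139.4·0.4723 + 12.20·38.90)/151.6 = 3.565 mg/L.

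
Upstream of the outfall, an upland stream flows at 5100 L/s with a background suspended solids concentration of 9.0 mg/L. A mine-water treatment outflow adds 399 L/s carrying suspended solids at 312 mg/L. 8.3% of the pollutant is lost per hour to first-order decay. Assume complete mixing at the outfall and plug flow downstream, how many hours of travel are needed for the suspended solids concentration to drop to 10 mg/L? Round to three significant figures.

Mass balance: C = (5100·9.000 + 399.0·312.0) / 5499 = 170400/5499 = 30.99 mg/L.
8.3%/h lost → k = −ln(1 − 0.083) = 0.08665 h⁻¹.
30.99·exp(−k·t) = 10 → t = ln(30.99/10)/k = 46990 s = 13.05 h.

13.1 h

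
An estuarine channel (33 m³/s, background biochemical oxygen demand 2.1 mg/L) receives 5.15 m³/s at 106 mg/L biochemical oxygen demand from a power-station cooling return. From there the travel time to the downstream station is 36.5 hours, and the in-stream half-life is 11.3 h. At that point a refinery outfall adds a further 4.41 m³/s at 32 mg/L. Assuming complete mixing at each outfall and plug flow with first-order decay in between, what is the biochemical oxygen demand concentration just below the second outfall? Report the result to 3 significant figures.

Mixed concentration C = ΣQC/ΣQ = (33.00·2.100 + 5.150·106.0) / 38.15 = 615.2/38.15 = 16.13 mg/L; combined flow 38.15 m³/s.
Half-life 11.3 h → k = ln 2 / 11.3 = 0.06134 h⁻¹ = 1.472 d⁻¹.
First-order decay: C = 16.13·exp(−k·t) = 16.13·0.1066 = 1.719 mg/L.
At the second outfall, C = (38.15·1.719 + 4.410·32.00) / (38.15 + 4.410) = 4.856 mg/L.

4.86 mg/L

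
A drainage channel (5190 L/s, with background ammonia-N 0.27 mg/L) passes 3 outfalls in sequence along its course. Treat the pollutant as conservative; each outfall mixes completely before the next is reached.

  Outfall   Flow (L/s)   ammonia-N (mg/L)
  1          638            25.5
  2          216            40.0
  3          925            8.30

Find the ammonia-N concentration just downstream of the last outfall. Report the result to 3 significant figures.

After outfall 1: Q = 5190 + 638.0 = 5828 L/s; C = (5190·0.2700 + 638.0·25.50)/5828 = 3.032 mg/L.
After outfall 2: Q = 5828 + 216.0 = 6044 L/s; C = (5828·3.032 + 216.0·40.00)/6044 = 4.353 mg/L.
After outfall 3: Q = 6044 + 925.0 = 6969 L/s; C = (6044·4.353 + 925.0·8.300)/6969 = 4.877 mg/L.

4.88 mg/L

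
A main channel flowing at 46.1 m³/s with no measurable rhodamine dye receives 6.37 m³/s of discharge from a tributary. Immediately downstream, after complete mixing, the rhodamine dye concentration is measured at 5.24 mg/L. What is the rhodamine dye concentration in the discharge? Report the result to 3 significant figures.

43.2 mg/L

Mass balance: 46.10·0 + 6.370·Cₑ = 52.47·5.240
→ Cₑ = (52.47·5.240 − 46.10·0) / 6.370 = 43.16 mg/L.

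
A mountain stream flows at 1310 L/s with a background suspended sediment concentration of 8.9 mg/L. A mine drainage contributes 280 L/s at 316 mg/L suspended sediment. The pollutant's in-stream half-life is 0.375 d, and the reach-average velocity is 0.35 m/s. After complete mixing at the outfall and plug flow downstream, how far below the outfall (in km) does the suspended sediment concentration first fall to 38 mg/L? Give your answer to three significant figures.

Mass balance: C = (1310·8.900 + 280.0·316.0) / 1590 = 100100/1590 = 62.98 mg/L.
Half-life 0.375 d → k = ln 2 / 0.375 = 1.848 d⁻¹.
Set 62.98·exp(−k·t) = 38 → t = ln(62.98/38)/k = 23620 s = 6.560 h.
Distance = v·t = 0.35·23620 = 8266 m = 8.266 km.

8.27 km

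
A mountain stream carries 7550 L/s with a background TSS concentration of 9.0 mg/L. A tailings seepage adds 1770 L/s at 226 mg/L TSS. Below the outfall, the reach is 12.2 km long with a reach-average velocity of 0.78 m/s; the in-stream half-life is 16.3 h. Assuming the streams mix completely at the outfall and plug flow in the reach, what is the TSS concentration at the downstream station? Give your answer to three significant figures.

Flow-weighted average: C = (7550·9.000 + 1770·226.0) / 9320 = 468000/9320 = 50.21 mg/L.
Travel time t = 12.2·1000 / 0.78 = 15640 s = 4.345 h.
Half-life 16.3 h → k = ln 2 / 16.3 = 0.04252 h⁻¹ = 1.021 d⁻¹.
Applying C = C₀e^(−kt): 50.21 × 0.8313 = 41.74 mg/L.

41.7 mg/L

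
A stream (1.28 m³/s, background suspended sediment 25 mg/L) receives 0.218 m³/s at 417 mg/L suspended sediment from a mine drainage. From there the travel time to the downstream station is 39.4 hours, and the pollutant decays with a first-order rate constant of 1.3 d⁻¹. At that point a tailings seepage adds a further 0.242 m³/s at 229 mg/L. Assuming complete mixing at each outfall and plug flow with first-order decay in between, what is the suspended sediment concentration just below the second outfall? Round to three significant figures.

Conservation of mass: C = (1.280·25.00 + 0.2180·417.0) / 1.498 = 122.9/1.498 = 82.05 mg/L; combined flow 1.498 m³/s.
First-order decay: C = 82.05·exp(−k·t) = 82.05·0.1183 = 9.710 mg/L.
At the second outfall, C = (1.498·9.710 + 0.2420·229.0) / (1.498 + 0.2420) = 40.21 mg/L.

40.2 mg/L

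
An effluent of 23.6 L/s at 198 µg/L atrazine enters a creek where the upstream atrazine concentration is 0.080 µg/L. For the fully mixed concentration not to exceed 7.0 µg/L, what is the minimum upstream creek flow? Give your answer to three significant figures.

Set C_mix = 7.0: (Q·0.08000 + 23.60·198.0) / (Q + 23.60) = 7.0
→ Q = 23.60·(198.0 − 7.0)/(7.0 − 0.08000) = 651.4 L/s.

651 L/s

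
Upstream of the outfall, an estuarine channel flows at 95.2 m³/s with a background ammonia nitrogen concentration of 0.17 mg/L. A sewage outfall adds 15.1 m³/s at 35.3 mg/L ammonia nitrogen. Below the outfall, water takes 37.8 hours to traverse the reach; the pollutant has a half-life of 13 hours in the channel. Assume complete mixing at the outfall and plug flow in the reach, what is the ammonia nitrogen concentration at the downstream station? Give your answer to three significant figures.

0.664 mg/L

Mass balance: C = (95.20·0.1700 + 15.10·35.30) / 110.3 = 549.2/110.3 = 4.979 mg/L.
Half-life 13 h → k = ln 2 / 13 = 0.05332 h⁻¹ = 1.280 d⁻¹.
Applying C = C₀e^(−kt): 4.979 × 0.1333 = 0.6635 mg/L.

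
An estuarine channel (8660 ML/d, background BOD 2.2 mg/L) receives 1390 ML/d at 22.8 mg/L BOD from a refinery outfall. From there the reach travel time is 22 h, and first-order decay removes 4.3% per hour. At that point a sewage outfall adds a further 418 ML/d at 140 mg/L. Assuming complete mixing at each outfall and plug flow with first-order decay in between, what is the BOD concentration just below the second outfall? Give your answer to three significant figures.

7.43 mg/L

Mixed concentration C = ΣQC/ΣQ = (8660·2.200 + 1390·22.80) / 10050 = 50740/10050 = 5.049 mg/L; combined flow 10050 ML/d.
4.3%/h lost → k = −ln(1 − 0.043) = 0.04395 h⁻¹.
First-order decay: C = 5.049·exp(−k·t) = 5.049·0.3802 = 1.920 mg/L.
At the second outfall, C = (10050·1.920 + 418.0·140.0) / (10050 + 418.0) = 7.434 mg/L.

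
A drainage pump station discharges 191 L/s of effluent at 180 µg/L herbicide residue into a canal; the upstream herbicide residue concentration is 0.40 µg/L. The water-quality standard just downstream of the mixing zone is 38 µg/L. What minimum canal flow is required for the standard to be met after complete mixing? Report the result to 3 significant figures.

Set C_mix = 38: (Q·0.4000 + 191.0·180.0) / (Q + 191.0) = 38
→ Q = 191.0·(180.0 − 38)/(38 − 0.4000) = 721.3 L/s.

721 L/s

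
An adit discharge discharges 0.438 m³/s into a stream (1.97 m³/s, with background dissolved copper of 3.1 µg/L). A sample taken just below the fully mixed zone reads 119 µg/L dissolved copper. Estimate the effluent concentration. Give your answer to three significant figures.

640 µg/L

Mass balance: 1.970·3.100 + 0.4380·Cₑ = 2.408·119.0
→ Cₑ = (2.408·119.0 − 1.970·3.100) / 0.4380 = 640.3 µg/L.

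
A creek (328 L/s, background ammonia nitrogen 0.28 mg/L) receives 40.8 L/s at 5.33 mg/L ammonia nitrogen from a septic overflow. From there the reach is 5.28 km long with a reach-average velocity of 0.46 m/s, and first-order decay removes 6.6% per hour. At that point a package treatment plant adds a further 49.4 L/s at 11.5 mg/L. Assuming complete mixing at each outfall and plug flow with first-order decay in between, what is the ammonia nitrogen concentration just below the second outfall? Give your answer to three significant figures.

After mixing, C = (328.0·0.2800 + 40.80·5.330) / 368.8 = 309.3/368.8 = 0.8387 mg/L; combined flow 368.8 L/s.
Travel time t = 5.28·1000 / 0.46 = 11480 s = 3.188 h.
6.6%/h lost → k = −ln(1 − 0.066) = 0.06828 h⁻¹.
Applying C = C₀e^(−kt): 0.8387 × 0.8044 = 0.6746 mg/L.
At the second outfall, C = (368.8·0.6746 + 49.40·11.50) / (368.8 + 49.40) = 1.953 mg/L.

1.95 mg/L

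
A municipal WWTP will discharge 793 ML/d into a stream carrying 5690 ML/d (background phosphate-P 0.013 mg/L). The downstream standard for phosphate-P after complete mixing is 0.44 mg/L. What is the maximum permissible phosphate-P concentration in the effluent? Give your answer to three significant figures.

3.50 mg/L

At the limit, (Qr·Cr + Qe·Cₑ)/(Qr + Qe) = 0.44:
Cₑ = (6483·0.44 − 5690·0.01300) / 793.0 = 3.504 mg/L.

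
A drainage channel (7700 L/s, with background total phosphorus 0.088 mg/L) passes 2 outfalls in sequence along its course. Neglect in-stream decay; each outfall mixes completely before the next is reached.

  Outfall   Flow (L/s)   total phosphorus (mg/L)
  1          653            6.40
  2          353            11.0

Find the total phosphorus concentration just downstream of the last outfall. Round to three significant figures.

1.00 mg/L

Outfall 1: combined Q = 8353 L/s; C = (7700·0.08800 + 653.0·6.400)/8353 = 0.5814 mg/L.
Outfall 2: combined Q = 8706 L/s; C = (8353·0.5814 + 353.0·11.00)/8706 = 1.004 mg/L.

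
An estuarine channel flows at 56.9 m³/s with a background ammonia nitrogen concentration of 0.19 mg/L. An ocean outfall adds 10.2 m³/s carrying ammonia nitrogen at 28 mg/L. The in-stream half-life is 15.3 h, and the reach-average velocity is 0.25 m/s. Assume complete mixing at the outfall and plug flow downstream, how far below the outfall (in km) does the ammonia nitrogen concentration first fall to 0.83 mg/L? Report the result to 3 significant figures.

Mixed concentration C = ΣQC/ΣQ = (56.90·0.1900 + 10.20·28.00) / 67.10 = 296.4/67.10 = 4.417 mg/L.
Half-life 15.3 h → k = ln 2 / 15.3 = 0.04530 h⁻¹ = 1.087 d⁻¹.
Set 4.417·exp(−k·t) = 0.83 → t = ln(4.417/0.83)/k = 132900 s = 36.90 h.
Distance = v·t = 0.25·132900 = 33210 m = 33.21 km.

33.2 km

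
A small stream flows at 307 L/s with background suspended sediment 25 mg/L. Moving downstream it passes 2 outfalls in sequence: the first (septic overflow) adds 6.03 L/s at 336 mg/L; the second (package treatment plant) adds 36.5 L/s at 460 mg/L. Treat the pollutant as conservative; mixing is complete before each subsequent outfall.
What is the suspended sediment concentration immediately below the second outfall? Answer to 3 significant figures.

After outfall 1: Q = 307.0 + 6.030 = 313.0 L/s; C = (307.0·25.00 + 6.030·336.0)/313.0 = 30.99 mg/L.
After outfall 2: Q = 313.0 + 36.50 = 349.5 L/s; C = (313.0·30.99 + 36.50·460.0)/349.5 = 75.79 mg/L.

75.8 mg/L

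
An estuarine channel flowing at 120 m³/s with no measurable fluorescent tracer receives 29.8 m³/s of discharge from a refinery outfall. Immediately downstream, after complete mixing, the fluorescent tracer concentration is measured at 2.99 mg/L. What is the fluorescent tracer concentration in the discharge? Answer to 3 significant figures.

Mass balance: 120.0·0 + 29.80·Cₑ = 149.8·2.990
→ Cₑ = (149.8·2.990 − 120.0·0) / 29.80 = 15.03 mg/L.

15.0 mg/L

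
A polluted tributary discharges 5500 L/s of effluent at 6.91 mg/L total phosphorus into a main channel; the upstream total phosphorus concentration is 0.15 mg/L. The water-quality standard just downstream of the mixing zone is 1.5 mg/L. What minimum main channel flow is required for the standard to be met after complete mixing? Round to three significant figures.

22000 L/s

Set C_mix = 1.5: (Q·0.1500 + 5500·6.910) / (Q + 5500) = 1.5
→ Q = 5500·(6.910 − 1.5)/(1.5 − 0.1500) = 22040 L/s.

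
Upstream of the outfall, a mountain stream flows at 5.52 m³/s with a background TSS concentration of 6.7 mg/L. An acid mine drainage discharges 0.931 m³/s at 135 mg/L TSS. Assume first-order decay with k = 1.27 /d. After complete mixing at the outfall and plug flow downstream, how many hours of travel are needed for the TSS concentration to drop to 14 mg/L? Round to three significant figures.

11.1 h

Flow-weighted average: C = (5.520·6.700 + 0.9310·135.0) / 6.451 = 162.7/6.451 = 25.22 mg/L.
25.22·exp(−k·t) = 14 → t = ln(25.22/14)/k = 40030 s = 11.12 h.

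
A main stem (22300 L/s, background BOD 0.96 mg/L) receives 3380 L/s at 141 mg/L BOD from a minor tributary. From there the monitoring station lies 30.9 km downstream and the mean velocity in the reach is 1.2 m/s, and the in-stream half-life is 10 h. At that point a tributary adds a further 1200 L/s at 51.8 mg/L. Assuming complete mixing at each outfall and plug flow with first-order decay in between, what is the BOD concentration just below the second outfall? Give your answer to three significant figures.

13.6 mg/L

Mixed concentration C = ΣQC/ΣQ = (22300·0.9600 + 3380·141.0) / 25680 = 498000/25680 = 19.39 mg/L; combined flow 25680 L/s.
Travel time t = 30.9·1000 / 1.2 = 25750 s = 7.153 h.
Half-life 10 h → k = ln 2 / 10 = 0.06931 h⁻¹ = 1.664 d⁻¹.
Decay over the reach: 19.39·exp(−kt) = 19.39·0.6091 = 11.81 mg/L.
At the second outfall, C = (25680·11.81 + 1200·51.80) / (25680 + 1200) = 13.60 mg/L.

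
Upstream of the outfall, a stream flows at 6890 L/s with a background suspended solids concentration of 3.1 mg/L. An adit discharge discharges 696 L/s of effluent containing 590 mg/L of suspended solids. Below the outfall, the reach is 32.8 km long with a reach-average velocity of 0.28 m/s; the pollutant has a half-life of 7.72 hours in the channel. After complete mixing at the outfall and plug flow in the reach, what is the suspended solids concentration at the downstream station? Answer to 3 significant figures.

Conservation of mass: C = (6890·3.100 + 696.0·590.0) / 7586 = 432000/7586 = 56.95 mg/L.
Travel time t = 32.8·1000 / 0.28 = 117100 s = 32.54 h.
Half-life 7.72 h → k = ln 2 / 7.72 = 0.08979 h⁻¹ = 2.155 d⁻¹.
First-order decay: C = 56.95·exp(−k·t) = 56.95·0.05385 = 3.066 mg/L.

3.07 mg/L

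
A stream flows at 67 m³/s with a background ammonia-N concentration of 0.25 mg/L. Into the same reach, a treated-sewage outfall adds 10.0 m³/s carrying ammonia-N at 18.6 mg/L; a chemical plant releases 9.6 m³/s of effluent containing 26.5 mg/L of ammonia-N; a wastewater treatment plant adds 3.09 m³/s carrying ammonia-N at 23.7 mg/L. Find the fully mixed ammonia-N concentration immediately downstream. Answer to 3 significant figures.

5.91 mg/L

After mixing, C = (67.00·0.2500 + 10.00·18.60 + 9.600·26.50 + 3.090·23.70) / 89.69 = 530.4/89.69 = 5.914 mg/L.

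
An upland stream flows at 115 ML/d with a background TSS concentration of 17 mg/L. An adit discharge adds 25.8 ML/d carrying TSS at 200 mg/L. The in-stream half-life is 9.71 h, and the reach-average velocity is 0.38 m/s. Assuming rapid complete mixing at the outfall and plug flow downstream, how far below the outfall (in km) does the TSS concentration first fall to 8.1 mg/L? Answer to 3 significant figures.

35.1 km

Flow-weighted average: C = (115.0·17.00 + 25.80·200.0) / 140.8 = 7115/140.8 = 50.53 mg/L.
Half-life 9.71 h → k = ln 2 / 9.71 = 0.07138 h⁻¹ = 1.713 d⁻¹.
Set 50.53·exp(−k·t) = 8.1 → t = ln(50.53/8.1)/k = 92330 s = 25.65 h.
Distance = v·t = 0.38·92330 = 35080 m = 35.08 km.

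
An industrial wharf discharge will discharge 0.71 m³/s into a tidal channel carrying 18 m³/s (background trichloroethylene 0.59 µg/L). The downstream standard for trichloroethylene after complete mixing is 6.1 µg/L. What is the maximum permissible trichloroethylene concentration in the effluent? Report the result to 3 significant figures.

At the limit, (Qr·Cr + Qe·Cₑ)/(Qr + Qe) = 6.1:
Cₑ = (18.71·6.1 − 18.00·0.5900) / 0.7100 = 145.8 µg/L.

146 µg/L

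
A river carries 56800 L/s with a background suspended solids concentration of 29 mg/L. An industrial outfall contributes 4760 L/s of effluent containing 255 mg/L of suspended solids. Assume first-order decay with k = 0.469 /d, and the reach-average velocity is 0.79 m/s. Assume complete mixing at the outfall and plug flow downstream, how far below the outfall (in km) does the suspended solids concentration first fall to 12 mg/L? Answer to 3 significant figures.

197 km

Flow-weighted average: C = (56800·29.00 + 4760·255.0) / 61560 = 2861000/61560 = 46.47 mg/L.
Set 46.47·exp(−k·t) = 12 → t = ln(46.47/12)/k = 249400 s = 69.29 h.
Distance = v·t = 0.79·249400 = 197100 m = 197.1 km.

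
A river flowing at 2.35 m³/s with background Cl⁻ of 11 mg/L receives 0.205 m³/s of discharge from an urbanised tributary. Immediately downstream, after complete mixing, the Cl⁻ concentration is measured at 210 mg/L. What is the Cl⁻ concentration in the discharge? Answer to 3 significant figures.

Mass balance: 2.350·11.00 + 0.2050·Cₑ = 2.555·210.0
→ Cₑ = (2.555·210.0 − 2.350·11.00) / 0.2050 = 2491 mg/L.

2490 mg/L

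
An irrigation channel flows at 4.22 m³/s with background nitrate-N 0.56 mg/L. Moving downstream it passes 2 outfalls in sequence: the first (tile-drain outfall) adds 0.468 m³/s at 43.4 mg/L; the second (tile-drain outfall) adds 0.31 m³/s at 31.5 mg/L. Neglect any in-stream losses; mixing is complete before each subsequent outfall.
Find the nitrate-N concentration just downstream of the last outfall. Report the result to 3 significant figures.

After outfall 1: Q = 4.220 + 0.4680 = 4.688 m³/s; C = (4.220·0.5600 + 0.4680·43.40)/4.688 = 4.837 mg/L.
After outfall 2: Q = 4.688 + 0.3100 = 4.998 m³/s; C = (4.688·4.837 + 0.3100·31.50)/4.998 = 6.490 mg/L.

6.49 mg/L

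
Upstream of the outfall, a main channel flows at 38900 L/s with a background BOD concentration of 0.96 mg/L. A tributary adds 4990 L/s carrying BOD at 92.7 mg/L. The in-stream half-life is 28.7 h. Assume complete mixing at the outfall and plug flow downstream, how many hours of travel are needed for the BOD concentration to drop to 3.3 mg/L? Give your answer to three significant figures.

51.3 h

Mass balance: C = (38900·0.9600 + 4990·92.70) / 43890 = 499900/43890 = 11.39 mg/L.
Half-life 28.7 h → k = ln 2 / 28.7 = 0.02415 h⁻¹ = 0.5796 d⁻¹.
11.39·exp(−k·t) = 3.3 → t = ln(11.39/3.3)/k = 184700 s = 51.29 h.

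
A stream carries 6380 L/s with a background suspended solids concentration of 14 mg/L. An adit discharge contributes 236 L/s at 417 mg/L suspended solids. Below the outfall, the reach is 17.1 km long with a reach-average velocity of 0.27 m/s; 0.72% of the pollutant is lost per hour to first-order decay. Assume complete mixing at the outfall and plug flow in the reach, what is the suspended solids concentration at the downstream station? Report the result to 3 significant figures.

25.0 mg/L

After mixing, C = (6380·14.00 + 236.0·417.0) / 6616 = 187700/6616 = 28.38 mg/L.
Travel time t = 17.1·1000 / 0.27 = 63330 s = 17.59 h.
0.72%/h lost → k = −ln(1 − 0.0072) = 0.007226 h⁻¹.
Applying C = C₀e^(−kt): 28.38 × 0.8806 = 24.99 mg/L.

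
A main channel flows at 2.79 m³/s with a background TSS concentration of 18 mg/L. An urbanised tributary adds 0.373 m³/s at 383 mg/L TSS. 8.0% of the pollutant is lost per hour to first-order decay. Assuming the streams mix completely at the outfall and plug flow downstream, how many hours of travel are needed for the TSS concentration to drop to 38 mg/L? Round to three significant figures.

Conservation of mass: C = (2.790·18.00 + 0.3730·383.0) / 3.163 = 193.1/3.163 = 61.04 mg/L.
8.0%/h lost → k = −ln(1 − 0.08) = 0.08338 h⁻¹.
61.04·exp(−k·t) = 38 → t = ln(61.04/38)/k = 20460 s = 5.685 h.

5.68 h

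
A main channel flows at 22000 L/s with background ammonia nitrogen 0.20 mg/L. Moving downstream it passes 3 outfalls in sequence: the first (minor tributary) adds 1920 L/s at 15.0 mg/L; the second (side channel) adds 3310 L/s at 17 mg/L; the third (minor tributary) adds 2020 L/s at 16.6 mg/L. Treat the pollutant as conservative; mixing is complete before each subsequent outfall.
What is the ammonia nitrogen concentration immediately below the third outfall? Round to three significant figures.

After outfall 1: Q = 22000 + 1920 = 23920 L/s; C = (22000·0.2000 + 1920·15.00)/23920 = 1.388 mg/L.
After outfall 2: Q = 23920 + 3310 = 27230 L/s; C = (23920·1.388 + 3310·17.00)/27230 = 3.286 mg/L.
After outfall 3: Q = 27230 + 2020 = 29250 L/s; C = (27230·3.286 + 2020·16.60)/29250 = 4.205 mg/L.

4.21 mg/L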